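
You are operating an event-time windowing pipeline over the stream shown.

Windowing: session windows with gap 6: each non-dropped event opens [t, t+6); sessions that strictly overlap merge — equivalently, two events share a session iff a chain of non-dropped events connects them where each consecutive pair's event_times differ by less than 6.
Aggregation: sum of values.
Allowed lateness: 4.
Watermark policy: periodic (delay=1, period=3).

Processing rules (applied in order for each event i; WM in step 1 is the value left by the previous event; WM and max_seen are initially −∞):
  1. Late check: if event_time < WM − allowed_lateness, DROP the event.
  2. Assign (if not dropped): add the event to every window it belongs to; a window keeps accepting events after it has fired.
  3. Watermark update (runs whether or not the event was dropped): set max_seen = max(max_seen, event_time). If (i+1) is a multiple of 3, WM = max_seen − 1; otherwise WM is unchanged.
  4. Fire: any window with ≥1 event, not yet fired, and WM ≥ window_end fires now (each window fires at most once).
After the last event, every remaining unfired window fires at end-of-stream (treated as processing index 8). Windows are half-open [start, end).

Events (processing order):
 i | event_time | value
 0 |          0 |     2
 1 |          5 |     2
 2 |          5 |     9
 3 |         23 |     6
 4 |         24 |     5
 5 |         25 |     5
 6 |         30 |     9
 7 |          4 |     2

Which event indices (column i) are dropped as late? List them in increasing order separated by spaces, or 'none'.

7

i=0 t=0 v=2: → [0,6); WM=−∞
i=1 t=5 v=2: → [0,11); WM=−∞
i=2 t=5 v=9: → [0,11); WM=4
i=3 t=23 v=6: → [23,29); WM=4
i=4 t=24 v=5: → [23,30); WM=4
i=5 t=25 v=5: → [23,31); WM=24
i=6 t=30 v=9: → [23,36); WM=24
i=7 t=4 v=2: DROP (t<24-4); WM=24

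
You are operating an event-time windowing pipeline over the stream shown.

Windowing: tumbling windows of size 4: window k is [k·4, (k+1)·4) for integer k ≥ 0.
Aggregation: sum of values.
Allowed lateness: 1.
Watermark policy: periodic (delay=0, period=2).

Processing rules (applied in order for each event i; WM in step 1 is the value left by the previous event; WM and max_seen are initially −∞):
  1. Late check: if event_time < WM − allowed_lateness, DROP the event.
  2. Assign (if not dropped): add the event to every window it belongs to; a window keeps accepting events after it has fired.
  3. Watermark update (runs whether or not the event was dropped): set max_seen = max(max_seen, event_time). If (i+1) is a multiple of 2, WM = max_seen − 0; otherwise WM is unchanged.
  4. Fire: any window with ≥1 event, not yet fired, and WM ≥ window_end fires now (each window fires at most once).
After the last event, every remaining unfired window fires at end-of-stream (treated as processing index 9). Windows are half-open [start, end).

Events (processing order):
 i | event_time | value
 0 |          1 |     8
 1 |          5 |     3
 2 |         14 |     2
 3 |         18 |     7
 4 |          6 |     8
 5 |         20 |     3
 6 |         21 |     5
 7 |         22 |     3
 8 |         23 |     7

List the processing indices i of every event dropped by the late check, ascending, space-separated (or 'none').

4

i=0 t=1 v=8: → [0,4); WM=−∞
i=1 t=5 v=3: → [4,8); WM=5; [0,4) fires=8
i=2 t=14 v=2: → [12,16); WM=5
i=3 t=18 v=7: → [16,20); WM=18; [4,8) fires=3 [12,16) fires=2
i=4 t=6 v=8: DROP (t<18-1); WM=18
i=5 t=20 v=3: → [20,24); WM=20; [16,20) fires=7
i=6 t=21 v=5: → [20,24); WM=20
i=7 t=22 v=3: → [20,24); WM=22
i=8 t=23 v=7: → [20,24); WM=22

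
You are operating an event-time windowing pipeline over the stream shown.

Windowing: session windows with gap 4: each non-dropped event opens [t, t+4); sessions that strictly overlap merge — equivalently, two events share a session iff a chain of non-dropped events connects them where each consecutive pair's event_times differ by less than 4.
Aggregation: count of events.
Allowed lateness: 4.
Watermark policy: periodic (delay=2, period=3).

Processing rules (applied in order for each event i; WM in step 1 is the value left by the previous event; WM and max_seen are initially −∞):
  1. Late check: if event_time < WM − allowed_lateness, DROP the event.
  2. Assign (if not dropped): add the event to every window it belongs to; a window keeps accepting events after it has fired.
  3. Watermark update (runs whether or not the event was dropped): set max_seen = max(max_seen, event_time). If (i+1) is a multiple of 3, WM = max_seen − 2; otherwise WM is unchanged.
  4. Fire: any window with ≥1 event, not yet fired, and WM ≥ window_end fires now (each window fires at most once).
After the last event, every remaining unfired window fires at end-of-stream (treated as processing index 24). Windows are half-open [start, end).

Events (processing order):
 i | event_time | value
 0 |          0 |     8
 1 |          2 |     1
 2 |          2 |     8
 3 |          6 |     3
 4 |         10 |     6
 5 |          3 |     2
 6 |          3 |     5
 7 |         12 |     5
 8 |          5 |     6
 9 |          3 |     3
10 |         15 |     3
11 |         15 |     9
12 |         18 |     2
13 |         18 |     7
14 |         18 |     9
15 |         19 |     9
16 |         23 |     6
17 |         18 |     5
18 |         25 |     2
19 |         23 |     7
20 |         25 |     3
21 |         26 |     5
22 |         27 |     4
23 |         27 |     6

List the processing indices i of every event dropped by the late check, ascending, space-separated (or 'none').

6 9

i=0 t=0 v=8: → [0,4); WM=−∞
i=1 t=2 v=1: → [0,6); WM=−∞
i=2 t=2 v=8: → [0,6); WM=0
i=3 t=6 v=3: → [6,10); WM=0
i=4 t=10 v=6: → [10,14); WM=0
i=5 t=3 v=2: → [0,10); WM=8
i=6 t=3 v=5: DROP (t<8-4); WM=8
i=7 t=12 v=5: → [10,16); WM=8
i=8 t=5 v=6: → [0,10); WM=10
i=9 t=3 v=3: DROP (t<10-4); WM=10
i=10 t=15 v=3: → [10,19); WM=10
i=11 t=15 v=9: → [10,19); WM=13
i=12 t=18 v=2: → [10,22); WM=13
i=13 t=18 v=7: → [10,22); WM=13
i=14 t=18 v=9: → [10,22); WM=16
i=15 t=19 v=9: → [10,23); WM=16
i=16 t=23 v=6: → [23,27); WM=16
i=17 t=18 v=5: → [10,23); WM=21
i=18 t=25 v=2: → [23,29); WM=21
i=19 t=23 v=7: → [23,29); WM=21
i=20 t=25 v=3: → [23,29); WM=23
i=21 t=26 v=5: → [23,30); WM=23
i=22 t=27 v=4: → [23,31); WM=23
i=23 t=27 v=6: → [23,31); WM=25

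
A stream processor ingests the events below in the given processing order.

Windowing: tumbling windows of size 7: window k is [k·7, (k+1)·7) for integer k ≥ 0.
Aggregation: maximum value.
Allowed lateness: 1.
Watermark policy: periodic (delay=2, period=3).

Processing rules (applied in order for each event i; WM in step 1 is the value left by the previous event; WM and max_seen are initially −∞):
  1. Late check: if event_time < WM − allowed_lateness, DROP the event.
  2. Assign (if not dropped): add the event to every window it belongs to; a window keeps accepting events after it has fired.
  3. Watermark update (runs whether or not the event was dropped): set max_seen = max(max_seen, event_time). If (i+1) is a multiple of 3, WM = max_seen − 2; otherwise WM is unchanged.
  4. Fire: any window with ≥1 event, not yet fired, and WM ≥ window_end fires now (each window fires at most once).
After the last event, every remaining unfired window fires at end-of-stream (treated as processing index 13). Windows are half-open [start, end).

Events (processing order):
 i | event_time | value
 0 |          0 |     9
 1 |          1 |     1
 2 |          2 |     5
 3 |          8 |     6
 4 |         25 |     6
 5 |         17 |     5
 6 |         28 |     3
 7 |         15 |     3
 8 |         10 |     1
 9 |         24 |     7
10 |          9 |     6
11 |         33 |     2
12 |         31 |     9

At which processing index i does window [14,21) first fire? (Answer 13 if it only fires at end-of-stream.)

5

i=0 t=0 v=9: → [0,7); WM=−∞
i=1 t=1 v=1: → [0,7); WM=−∞
i=2 t=2 v=5: → [0,7); WM=0
i=3 t=8 v=6: → [7,14); WM=0
i=4 t=25 v=6: → [21,28); WM=0
i=5 t=17 v=5: → [14,21); WM=23; [0,7) fires=9 [7,14) fires=6 [14,21) fires=5
i=6 t=28 v=3: → [28,35); WM=23
i=7 t=15 v=3: DROP (t<23-1); WM=23
i=8 t=10 v=1: DROP (t<23-1); WM=26
i=9 t=24 v=7: DROP (t<26-1); WM=26
i=10 t=9 v=6: DROP (t<26-1); WM=26
i=11 t=33 v=2: → [28,35); WM=31; [21,28) fires=6
i=12 t=31 v=9: → [28,35); WM=31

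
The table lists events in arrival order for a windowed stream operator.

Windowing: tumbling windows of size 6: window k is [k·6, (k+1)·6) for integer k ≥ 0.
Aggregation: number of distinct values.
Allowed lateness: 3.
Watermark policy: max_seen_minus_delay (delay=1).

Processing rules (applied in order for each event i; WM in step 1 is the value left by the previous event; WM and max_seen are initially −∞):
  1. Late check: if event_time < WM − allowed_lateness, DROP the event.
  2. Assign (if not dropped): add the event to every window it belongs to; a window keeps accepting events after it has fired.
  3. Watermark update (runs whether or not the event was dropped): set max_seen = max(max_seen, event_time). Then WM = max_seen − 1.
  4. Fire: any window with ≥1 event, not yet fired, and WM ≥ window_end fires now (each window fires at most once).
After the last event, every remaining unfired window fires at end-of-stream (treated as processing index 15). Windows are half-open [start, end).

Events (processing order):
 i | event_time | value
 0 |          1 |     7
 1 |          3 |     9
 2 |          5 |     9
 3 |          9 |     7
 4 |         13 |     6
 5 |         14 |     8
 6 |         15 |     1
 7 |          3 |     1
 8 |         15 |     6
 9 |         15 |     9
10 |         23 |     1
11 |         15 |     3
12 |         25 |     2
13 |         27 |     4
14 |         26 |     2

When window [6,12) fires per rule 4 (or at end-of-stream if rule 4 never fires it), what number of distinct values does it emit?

1

i=0 t=1 v=7: → [0,6); WM=0
i=1 t=3 v=9: → [0,6); WM=2
i=2 t=5 v=9: → [0,6); WM=4
i=3 t=9 v=7: → [6,12); WM=8; [0,6) fires=2
i=4 t=13 v=6: → [12,18); WM=12; [6,12) fires=1
i=5 t=14 v=8: → [12,18); WM=13
i=6 t=15 v=1: → [12,18); WM=14
i=7 t=3 v=1: DROP (t<14-3); WM=14
i=8 t=15 v=6: → [12,18); WM=14
i=9 t=15 v=9: → [12,18); WM=14
i=10 t=23 v=1: → [18,24); WM=22; [12,18) fires=4
i=11 t=15 v=3: DROP (t<22-3); WM=22
i=12 t=25 v=2: → [24,30); WM=24; [18,24) fires=1
i=13 t=27 v=4: → [24,30); WM=26
i=14 t=26 v=2: → [24,30); WM=26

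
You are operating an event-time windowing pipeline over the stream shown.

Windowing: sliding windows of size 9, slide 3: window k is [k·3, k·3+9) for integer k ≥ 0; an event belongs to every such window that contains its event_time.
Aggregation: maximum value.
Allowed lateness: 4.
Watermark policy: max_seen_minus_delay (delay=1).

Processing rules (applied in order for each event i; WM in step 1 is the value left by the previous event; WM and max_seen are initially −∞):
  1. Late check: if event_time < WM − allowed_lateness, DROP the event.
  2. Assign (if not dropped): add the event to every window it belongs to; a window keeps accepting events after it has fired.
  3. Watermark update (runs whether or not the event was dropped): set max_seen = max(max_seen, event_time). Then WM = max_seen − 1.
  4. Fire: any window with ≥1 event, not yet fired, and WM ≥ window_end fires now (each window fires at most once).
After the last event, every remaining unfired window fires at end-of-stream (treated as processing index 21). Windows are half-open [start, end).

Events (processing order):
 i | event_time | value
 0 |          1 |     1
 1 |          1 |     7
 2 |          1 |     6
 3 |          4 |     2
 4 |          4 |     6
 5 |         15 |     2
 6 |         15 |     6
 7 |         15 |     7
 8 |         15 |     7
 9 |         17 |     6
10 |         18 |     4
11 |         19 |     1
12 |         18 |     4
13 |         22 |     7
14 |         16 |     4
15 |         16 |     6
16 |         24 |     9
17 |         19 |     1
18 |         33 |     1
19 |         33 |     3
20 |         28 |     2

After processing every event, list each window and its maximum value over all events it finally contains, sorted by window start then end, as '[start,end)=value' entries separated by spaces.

i=0 t=1 v=1: → [0,9); WM=0
i=1 t=1 v=7: → [0,9); WM=0
i=2 t=1 v=6: → [0,9); WM=0
i=3 t=4 v=2: → [3,12),[0,9); WM=3
i=4 t=4 v=6: → [3,12),[0,9); WM=3
i=5 t=15 v=2: → [15,24),[12,21),[9,18); WM=14; [0,9) fires=7 [3,12) fires=6
i=6 t=15 v=6: → [15,24),[12,21),[9,18); WM=14
i=7 t=15 v=7: → [15,24),[12,21),[9,18); WM=14
i=8 t=15 v=7: → [15,24),[12,21),[9,18); WM=14
i=9 t=17 v=6: → [15,24),[12,21),[9,18); WM=16
i=10 t=18 v=4: → [18,27),[15,24),[12,21); WM=17
i=11 t=19 v=1: → [18,27),[15,24),[12,21); WM=18; [9,18) fires=7
i=12 t=18 v=4: → [18,27),[15,24),[12,21); WM=18
i=13 t=22 v=7: → [21,30),[18,27),[15,24); WM=21; [12,21) fires=7
i=14 t=16 v=4: DROP (t<21-4); WM=21
i=15 t=16 v=6: DROP (t<21-4); WM=21
i=16 t=24 v=9: → [24,33),[21,30),[18,27); WM=23
i=17 t=19 v=1: → [18,27),[15,24),[12,21); WM=23
i=18 t=33 v=1: → [33,42),[30,39),[27,36); WM=32; [15,24) fires=7 [18,27) fires=9 [21,30) fires=9
i=19 t=33 v=3: → [33,42),[30,39),[27,36); WM=32
i=20 t=28 v=2: → [27,36),[24,33),[21,30); WM=32

[0,9)=7 [3,12)=6 [9,18)=7 [12,21)=7 [15,24)=7 [18,27)=9 [21,30)=9 [24,33)=9 [27,36)=3 [30,39)=3 [33,42)=3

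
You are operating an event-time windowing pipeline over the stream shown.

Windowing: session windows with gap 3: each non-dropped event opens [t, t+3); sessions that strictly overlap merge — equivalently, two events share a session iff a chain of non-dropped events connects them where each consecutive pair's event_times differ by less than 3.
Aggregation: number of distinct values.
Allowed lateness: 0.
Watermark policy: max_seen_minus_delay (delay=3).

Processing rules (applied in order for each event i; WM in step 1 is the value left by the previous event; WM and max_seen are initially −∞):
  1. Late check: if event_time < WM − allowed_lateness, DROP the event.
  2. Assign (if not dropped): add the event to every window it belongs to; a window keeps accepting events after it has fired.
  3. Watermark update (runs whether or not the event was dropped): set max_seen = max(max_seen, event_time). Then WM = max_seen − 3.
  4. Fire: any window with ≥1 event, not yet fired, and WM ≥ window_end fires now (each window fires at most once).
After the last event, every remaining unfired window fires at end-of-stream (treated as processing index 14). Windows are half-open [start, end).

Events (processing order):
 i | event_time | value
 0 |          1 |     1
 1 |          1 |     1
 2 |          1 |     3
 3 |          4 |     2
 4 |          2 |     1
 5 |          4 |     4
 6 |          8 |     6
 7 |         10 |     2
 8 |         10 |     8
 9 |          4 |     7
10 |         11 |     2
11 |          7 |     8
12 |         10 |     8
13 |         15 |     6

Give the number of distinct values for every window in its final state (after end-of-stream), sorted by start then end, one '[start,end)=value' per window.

[1,7)=4 [8,14)=3 [15,18)=1

i=0 t=1 v=1: → [1,4); WM=-2
i=1 t=1 v=1: → [1,4); WM=-2
i=2 t=1 v=3: → [1,4); WM=-2
i=3 t=4 v=2: → [4,7); WM=1
i=4 t=2 v=1: → [1,7); WM=1
i=5 t=4 v=4: → [1,7); WM=1
i=6 t=8 v=6: → [8,11); WM=5
i=7 t=10 v=2: → [8,13); WM=7
i=8 t=10 v=8: → [8,13); WM=7
i=9 t=4 v=7: DROP (t<7-0); WM=7
i=10 t=11 v=2: → [8,14); WM=8
i=11 t=7 v=8: DROP (t<8-0); WM=8
i=12 t=10 v=8: → [8,14); WM=8
i=13 t=15 v=6: → [15,18); WM=12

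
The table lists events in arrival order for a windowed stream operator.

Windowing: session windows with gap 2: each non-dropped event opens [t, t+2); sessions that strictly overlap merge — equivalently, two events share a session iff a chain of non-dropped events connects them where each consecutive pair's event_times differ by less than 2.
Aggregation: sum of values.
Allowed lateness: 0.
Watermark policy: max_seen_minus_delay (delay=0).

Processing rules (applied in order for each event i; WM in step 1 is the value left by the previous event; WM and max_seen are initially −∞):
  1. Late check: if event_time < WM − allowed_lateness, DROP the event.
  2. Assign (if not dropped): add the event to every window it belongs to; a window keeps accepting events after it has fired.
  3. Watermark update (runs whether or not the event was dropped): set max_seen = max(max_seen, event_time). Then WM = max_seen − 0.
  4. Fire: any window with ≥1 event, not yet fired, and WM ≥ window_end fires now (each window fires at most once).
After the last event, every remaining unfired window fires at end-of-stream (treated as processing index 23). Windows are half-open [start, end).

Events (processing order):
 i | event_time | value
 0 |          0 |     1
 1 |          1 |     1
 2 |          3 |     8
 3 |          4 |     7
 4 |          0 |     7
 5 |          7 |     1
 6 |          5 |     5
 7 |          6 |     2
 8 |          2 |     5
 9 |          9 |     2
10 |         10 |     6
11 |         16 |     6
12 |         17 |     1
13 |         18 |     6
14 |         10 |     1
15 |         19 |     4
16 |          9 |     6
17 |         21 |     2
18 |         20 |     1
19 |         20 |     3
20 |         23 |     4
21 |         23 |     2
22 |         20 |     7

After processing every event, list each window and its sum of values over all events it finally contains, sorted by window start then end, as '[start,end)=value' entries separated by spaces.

i=0 t=0 v=1: → [0,2); WM=0
i=1 t=1 v=1: → [0,3); WM=1
i=2 t=3 v=8: → [3,5); WM=3
i=3 t=4 v=7: → [3,6); WM=4
i=4 t=0 v=7: DROP (t<4-0); WM=4
i=5 t=7 v=1: → [7,9); WM=7
i=6 t=5 v=5: DROP (t<7-0); WM=7
i=7 t=6 v=2: DROP (t<7-0); WM=7
i=8 t=2 v=5: DROP (t<7-0); WM=7
i=9 t=9 v=2: → [9,11); WM=9
i=10 t=10 v=6: → [9,12); WM=10
i=11 t=16 v=6: → [16,18); WM=16
i=12 t=17 v=1: → [16,19); WM=17
i=13 t=18 v=6: → [16,20); WM=18
i=14 t=10 v=1: DROP (t<18-0); WM=18
i=15 t=19 v=4: → [16,21); WM=19
i=16 t=9 v=6: DROP (t<19-0); WM=19
i=17 t=21 v=2: → [21,23); WM=21
i=18 t=20 v=1: DROP (t<21-0); WM=21
i=19 t=20 v=3: DROP (t<21-0); WM=21
i=20 t=23 v=4: → [23,25); WM=23
i=21 t=23 v=2: → [23,25); WM=23
i=22 t=20 v=7: DROP (t<23-0); WM=23

[0,3)=2 [3,6)=15 [7,9)=1 [9,12)=8 [16,21)=17 [21,23)=2 [23,25)=6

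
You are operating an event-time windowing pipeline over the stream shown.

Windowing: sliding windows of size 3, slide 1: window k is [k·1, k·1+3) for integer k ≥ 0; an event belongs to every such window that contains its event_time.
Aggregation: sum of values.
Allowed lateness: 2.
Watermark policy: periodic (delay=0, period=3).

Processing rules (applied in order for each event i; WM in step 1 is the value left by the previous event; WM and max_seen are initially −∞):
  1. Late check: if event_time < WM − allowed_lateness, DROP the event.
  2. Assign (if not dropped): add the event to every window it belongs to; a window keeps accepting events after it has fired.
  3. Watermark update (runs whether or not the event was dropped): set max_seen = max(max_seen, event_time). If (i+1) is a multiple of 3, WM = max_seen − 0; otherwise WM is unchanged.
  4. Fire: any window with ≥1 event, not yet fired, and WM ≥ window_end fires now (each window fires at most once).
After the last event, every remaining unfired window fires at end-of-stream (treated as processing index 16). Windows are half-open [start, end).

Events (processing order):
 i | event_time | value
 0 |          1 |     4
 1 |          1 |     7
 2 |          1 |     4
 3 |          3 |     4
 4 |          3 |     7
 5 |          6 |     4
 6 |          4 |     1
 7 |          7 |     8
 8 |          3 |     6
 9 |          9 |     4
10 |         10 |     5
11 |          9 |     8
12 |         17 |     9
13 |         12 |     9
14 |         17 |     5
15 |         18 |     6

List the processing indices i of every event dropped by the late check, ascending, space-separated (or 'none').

i=0 t=1 v=4: → [1,4),[0,3); WM=−∞
i=1 t=1 v=7: → [1,4),[0,3); WM=−∞
i=2 t=1 v=4: → [1,4),[0,3); WM=1
i=3 t=3 v=4: → [3,6),[2,5),[1,4); WM=1
i=4 t=3 v=7: → [3,6),[2,5),[1,4); WM=1
i=5 t=6 v=4: → [6,9),[5,8),[4,7); WM=6; [0,3) fires=15 [1,4) fires=26 [2,5) fires=11 [3,6) fires=11
i=6 t=4 v=1: → [4,7),[3,6),[2,5); WM=6
i=7 t=7 v=8: → [7,10),[6,9),[5,8); WM=6
i=8 t=3 v=6: DROP (t<6-2); WM=7; [4,7) fires=5
i=9 t=9 v=4: → [9,12),[8,11),[7,10); WM=7
i=10 t=10 v=5: → [10,13),[9,12),[8,11); WM=7
i=11 t=9 v=8: → [9,12),[8,11),[7,10); WM=10; [5,8) fires=12 [6,9) fires=12 [7,10) fires=20
i=12 t=17 v=9: → [17,20),[16,19),[15,18); WM=10
i=13 t=12 v=9: → [12,15),[11,14),[10,13); WM=10
i=14 t=17 v=5: → [17,20),[16,19),[15,18); WM=17; [8,11) fires=17 [9,12) fires=17 [10,13) fires=14 [11,14) fires=9 [12,15) fires=9
i=15 t=18 v=6: → [18,21),[17,20),[16,19); WM=17

8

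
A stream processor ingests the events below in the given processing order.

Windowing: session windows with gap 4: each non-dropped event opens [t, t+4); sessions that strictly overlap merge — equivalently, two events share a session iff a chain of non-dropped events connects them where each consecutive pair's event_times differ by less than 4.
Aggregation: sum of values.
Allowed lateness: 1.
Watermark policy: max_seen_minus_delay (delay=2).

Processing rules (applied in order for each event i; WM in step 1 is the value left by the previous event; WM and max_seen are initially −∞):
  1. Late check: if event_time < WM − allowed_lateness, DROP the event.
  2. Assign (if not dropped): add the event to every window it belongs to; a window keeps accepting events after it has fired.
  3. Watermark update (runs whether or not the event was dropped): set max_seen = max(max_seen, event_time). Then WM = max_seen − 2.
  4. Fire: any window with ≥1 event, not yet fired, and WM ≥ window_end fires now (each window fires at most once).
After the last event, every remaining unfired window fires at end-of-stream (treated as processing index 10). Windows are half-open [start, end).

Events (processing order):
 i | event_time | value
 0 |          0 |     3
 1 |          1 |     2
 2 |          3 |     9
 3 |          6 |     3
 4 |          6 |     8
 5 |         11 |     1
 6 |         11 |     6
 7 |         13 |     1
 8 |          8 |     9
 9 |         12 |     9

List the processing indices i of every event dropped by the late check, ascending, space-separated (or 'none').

8

i=0 t=0 v=3: → [0,4); WM=-2
i=1 t=1 v=2: → [0,5); WM=-1
i=2 t=3 v=9: → [0,7); WM=1
i=3 t=6 v=3: → [0,10); WM=4
i=4 t=6 v=8: → [0,10); WM=4
i=5 t=11 v=1: → [11,15); WM=9
i=6 t=11 v=6: → [11,15); WM=9
i=7 t=13 v=1: → [11,17); WM=11
i=8 t=8 v=9: DROP (t<11-1); WM=11
i=9 t=12 v=9: → [11,17); WM=11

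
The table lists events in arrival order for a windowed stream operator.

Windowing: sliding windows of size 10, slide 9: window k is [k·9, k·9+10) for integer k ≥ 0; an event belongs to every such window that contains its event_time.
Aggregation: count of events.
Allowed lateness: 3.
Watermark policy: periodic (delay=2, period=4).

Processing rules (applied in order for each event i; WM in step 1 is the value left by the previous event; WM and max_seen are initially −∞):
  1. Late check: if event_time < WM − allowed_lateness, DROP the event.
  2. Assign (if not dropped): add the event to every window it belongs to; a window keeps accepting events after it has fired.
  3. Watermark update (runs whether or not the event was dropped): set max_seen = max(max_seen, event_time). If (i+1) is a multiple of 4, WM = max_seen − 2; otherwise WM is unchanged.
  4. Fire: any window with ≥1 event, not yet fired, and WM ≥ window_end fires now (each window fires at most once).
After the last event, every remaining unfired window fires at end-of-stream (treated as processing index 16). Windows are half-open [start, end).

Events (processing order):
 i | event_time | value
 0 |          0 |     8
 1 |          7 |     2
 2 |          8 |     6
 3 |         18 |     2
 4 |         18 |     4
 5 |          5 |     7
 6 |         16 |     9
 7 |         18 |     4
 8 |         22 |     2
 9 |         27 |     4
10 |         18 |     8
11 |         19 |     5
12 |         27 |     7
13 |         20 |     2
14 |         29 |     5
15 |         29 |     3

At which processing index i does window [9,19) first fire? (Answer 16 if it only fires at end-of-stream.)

11

i=0 t=0 v=8: → [0,10); WM=−∞
i=1 t=7 v=2: → [0,10); WM=−∞
i=2 t=8 v=6: → [0,10); WM=−∞
i=3 t=18 v=2: → [18,28),[9,19); WM=16; [0,10) fires=3
i=4 t=18 v=4: → [18,28),[9,19); WM=16
i=5 t=5 v=7: DROP (t<16-3); WM=16
i=6 t=16 v=9: → [9,19); WM=16
i=7 t=18 v=4: → [18,28),[9,19); WM=16
i=8 t=22 v=2: → [18,28); WM=16
i=9 t=27 v=4: → [27,37),[18,28); WM=16
i=10 t=18 v=8: → [18,28),[9,19); WM=16
i=11 t=19 v=5: → [18,28); WM=25; [9,19) fires=5
i=12 t=27 v=7: → [27,37),[18,28); WM=25
i=13 t=20 v=2: DROP (t<25-3); WM=25
i=14 t=29 v=5: → [27,37); WM=25
i=15 t=29 v=3: → [27,37); WM=27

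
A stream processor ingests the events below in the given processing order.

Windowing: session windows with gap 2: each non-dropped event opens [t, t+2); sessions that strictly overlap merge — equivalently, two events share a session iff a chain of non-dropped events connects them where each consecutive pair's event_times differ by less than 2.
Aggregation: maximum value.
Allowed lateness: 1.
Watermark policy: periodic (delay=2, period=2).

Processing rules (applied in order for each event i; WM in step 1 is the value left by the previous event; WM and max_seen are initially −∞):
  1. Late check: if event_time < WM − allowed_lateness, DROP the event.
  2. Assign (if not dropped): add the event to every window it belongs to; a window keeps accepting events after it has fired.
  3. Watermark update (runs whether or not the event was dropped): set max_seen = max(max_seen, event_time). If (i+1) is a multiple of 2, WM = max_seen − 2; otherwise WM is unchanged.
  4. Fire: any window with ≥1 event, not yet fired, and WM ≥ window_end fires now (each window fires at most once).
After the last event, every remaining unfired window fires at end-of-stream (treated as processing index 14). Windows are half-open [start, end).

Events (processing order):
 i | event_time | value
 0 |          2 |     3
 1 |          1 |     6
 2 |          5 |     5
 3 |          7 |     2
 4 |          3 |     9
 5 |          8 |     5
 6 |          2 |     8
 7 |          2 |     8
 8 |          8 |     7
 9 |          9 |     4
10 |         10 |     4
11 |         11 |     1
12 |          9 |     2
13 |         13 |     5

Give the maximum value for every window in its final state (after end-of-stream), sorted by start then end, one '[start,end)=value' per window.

[1,4)=6 [5,7)=5 [7,13)=7 [13,15)=5

i=0 t=2 v=3: → [2,4); WM=−∞
i=1 t=1 v=6: → [1,4); WM=0
i=2 t=5 v=5: → [5,7); WM=0
i=3 t=7 v=2: → [7,9); WM=5
i=4 t=3 v=9: DROP (t<5-1); WM=5
i=5 t=8 v=5: → [7,10); WM=6
i=6 t=2 v=8: DROP (t<6-1); WM=6
i=7 t=2 v=8: DROP (t<6-1); WM=6
i=8 t=8 v=7: → [7,10); WM=6
i=9 t=9 v=4: → [7,11); WM=7
i=10 t=10 v=4: → [7,12); WM=7
i=11 t=11 v=1: → [7,13); WM=9
i=12 t=9 v=2: → [7,13); WM=9
i=13 t=13 v=5: → [13,15); WM=11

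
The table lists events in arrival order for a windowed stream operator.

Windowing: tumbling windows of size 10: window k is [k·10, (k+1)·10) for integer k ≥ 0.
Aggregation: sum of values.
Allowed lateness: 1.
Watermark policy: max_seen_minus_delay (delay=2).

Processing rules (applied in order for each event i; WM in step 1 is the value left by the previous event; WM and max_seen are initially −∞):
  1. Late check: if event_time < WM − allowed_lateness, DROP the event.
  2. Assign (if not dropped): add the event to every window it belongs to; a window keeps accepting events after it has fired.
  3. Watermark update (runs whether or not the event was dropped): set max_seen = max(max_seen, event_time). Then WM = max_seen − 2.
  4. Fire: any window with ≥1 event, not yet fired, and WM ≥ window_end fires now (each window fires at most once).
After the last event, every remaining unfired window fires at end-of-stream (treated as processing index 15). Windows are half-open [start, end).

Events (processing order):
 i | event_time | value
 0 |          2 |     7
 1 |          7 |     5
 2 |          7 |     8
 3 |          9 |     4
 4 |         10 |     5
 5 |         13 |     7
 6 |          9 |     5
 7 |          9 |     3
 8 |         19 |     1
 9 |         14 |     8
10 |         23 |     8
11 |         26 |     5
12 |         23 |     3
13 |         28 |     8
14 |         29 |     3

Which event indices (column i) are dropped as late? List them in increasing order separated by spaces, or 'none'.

6 7 9

i=0 t=2 v=7: → [0,10); WM=0
i=1 t=7 v=5: → [0,10); WM=5
i=2 t=7 v=8: → [0,10); WM=5
i=3 t=9 v=4: → [0,10); WM=7
i=4 t=10 v=5: → [10,20); WM=8
i=5 t=13 v=7: → [10,20); WM=11; [0,10) fires=24
i=6 t=9 v=5: DROP (t<11-1); WM=11
i=7 t=9 v=3: DROP (t<11-1); WM=11
i=8 t=19 v=1: → [10,20); WM=17
i=9 t=14 v=8: DROP (t<17-1); WM=17
i=10 t=23 v=8: → [20,30); WM=21; [10,20) fires=13
i=11 t=26 v=5: → [20,30); WM=24
i=12 t=23 v=3: → [20,30); WM=24
i=13 t=28 v=8: → [20,30); WM=26
i=14 t=29 v=3: → [20,30); WM=27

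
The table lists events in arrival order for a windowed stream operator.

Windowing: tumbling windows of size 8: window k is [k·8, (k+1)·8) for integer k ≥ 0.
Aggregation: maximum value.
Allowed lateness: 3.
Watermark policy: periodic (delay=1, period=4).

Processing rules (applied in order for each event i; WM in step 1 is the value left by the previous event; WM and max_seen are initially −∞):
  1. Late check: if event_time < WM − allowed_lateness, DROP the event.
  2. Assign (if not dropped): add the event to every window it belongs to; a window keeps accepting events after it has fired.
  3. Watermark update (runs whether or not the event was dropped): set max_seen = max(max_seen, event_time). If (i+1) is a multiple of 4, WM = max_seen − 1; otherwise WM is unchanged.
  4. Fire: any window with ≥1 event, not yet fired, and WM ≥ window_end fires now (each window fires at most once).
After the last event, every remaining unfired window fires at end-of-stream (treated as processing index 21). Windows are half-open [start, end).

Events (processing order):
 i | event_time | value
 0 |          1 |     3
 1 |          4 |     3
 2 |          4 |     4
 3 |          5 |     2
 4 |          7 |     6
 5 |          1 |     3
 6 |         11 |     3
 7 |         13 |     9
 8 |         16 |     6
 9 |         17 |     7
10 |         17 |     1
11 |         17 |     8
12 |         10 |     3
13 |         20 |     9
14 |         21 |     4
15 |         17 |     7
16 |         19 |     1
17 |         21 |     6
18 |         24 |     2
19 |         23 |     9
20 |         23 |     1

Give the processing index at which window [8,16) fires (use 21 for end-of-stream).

11

i=0 t=1 v=3: → [0,8); WM=−∞
i=1 t=4 v=3: → [0,8); WM=−∞
i=2 t=4 v=4: → [0,8); WM=−∞
i=3 t=5 v=2: → [0,8); WM=4
i=4 t=7 v=6: → [0,8); WM=4
i=5 t=1 v=3: → [0,8); WM=4
i=6 t=11 v=3: → [8,16); WM=4
i=7 t=13 v=9: → [8,16); WM=12; [0,8) fires=6
i=8 t=16 v=6: → [16,24); WM=12
i=9 t=17 v=7: → [16,24); WM=12
i=10 t=17 v=1: → [16,24); WM=12
i=11 t=17 v=8: → [16,24); WM=16; [8,16) fires=9
i=12 t=10 v=3: DROP (t<16-3); WM=16
i=13 t=20 v=9: → [16,24); WM=16
i=14 t=21 v=4: → [16,24); WM=16
i=15 t=17 v=7: → [16,24); WM=20
i=16 t=19 v=1: → [16,24); WM=20
i=17 t=21 v=6: → [16,24); WM=20
i=18 t=24 v=2: → [24,32); WM=20
i=19 t=23 v=9: → [16,24); WM=23
i=20 t=23 v=1: → [16,24); WM=23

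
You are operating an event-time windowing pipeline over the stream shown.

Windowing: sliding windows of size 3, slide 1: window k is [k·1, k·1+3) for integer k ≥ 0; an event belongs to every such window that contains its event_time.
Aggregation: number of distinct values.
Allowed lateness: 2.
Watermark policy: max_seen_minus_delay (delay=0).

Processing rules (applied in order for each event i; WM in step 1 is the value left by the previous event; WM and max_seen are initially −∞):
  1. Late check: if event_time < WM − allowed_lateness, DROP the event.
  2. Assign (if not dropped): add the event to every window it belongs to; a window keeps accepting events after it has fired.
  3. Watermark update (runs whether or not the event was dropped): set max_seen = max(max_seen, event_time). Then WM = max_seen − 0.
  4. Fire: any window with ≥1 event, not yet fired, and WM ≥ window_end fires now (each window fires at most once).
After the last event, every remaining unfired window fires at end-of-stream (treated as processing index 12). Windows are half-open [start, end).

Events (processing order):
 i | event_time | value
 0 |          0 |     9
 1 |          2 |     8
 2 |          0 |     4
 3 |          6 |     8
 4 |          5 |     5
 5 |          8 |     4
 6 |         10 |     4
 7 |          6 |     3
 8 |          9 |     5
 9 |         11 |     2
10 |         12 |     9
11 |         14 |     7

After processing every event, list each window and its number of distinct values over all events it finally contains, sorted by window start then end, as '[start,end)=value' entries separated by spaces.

[0,3)=3 [1,4)=1 [2,5)=1 [3,6)=1 [4,7)=2 [5,8)=2 [6,9)=2 [7,10)=2 [8,11)=2 [9,12)=3 [10,13)=3 [11,14)=2 [12,15)=2 [13,16)=1 [14,17)=1

i=0 t=0 v=9: → [0,3); WM=0
i=1 t=2 v=8: → [2,5),[1,4),[0,3); WM=2
i=2 t=0 v=4: → [0,3); WM=2
i=3 t=6 v=8: → [6,9),[5,8),[4,7); WM=6; [0,3) fires=3 [1,4) fires=1 [2,5) fires=1
i=4 t=5 v=5: → [5,8),[4,7),[3,6); WM=6; [3,6) fires=1
i=5 t=8 v=4: → [8,11),[7,10),[6,9); WM=8; [4,7) fires=2 [5,8) fires=2
i=6 t=10 v=4: → [10,13),[9,12),[8,11); WM=10; [6,9) fires=2 [7,10) fires=1
i=7 t=6 v=3: DROP (t<10-2); WM=10
i=8 t=9 v=5: → [9,12),[8,11),[7,10); WM=10
i=9 t=11 v=2: → [11,14),[10,13),[9,12); WM=11; [8,11) fires=2
i=10 t=12 v=9: → [12,15),[11,14),[10,13); WM=12; [9,12) fires=3
i=11 t=14 v=7: → [14,17),[13,16),[12,15); WM=14; [10,13) fires=3 [11,14) fires=2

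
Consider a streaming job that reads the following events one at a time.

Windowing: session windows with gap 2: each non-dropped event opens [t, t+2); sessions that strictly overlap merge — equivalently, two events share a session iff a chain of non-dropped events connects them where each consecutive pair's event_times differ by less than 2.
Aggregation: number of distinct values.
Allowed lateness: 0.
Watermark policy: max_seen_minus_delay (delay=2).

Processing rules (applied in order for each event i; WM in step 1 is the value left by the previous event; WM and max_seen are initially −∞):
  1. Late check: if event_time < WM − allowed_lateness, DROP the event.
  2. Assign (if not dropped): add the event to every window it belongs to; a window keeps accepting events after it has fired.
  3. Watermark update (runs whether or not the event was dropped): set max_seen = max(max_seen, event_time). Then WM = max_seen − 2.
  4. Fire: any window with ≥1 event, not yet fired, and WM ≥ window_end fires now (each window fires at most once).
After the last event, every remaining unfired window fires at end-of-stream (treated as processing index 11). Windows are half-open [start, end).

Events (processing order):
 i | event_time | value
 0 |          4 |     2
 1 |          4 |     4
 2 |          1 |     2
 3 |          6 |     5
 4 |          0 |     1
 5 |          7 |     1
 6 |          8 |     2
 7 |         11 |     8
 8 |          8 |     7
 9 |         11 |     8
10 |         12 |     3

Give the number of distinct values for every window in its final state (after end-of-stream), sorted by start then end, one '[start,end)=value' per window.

i=0 t=4 v=2: → [4,6); WM=2
i=1 t=4 v=4: → [4,6); WM=2
i=2 t=1 v=2: DROP (t<2-0); WM=2
i=3 t=6 v=5: → [6,8); WM=4
i=4 t=0 v=1: DROP (t<4-0); WM=4
i=5 t=7 v=1: → [6,9); WM=5
i=6 t=8 v=2: → [6,10); WM=6
i=7 t=11 v=8: → [11,13); WM=9
i=8 t=8 v=7: DROP (t<9-0); WM=9
i=9 t=11 v=8: → [11,13); WM=9
i=10 t=12 v=3: → [11,14); WM=10

[4,6)=2 [6,10)=3 [11,14)=2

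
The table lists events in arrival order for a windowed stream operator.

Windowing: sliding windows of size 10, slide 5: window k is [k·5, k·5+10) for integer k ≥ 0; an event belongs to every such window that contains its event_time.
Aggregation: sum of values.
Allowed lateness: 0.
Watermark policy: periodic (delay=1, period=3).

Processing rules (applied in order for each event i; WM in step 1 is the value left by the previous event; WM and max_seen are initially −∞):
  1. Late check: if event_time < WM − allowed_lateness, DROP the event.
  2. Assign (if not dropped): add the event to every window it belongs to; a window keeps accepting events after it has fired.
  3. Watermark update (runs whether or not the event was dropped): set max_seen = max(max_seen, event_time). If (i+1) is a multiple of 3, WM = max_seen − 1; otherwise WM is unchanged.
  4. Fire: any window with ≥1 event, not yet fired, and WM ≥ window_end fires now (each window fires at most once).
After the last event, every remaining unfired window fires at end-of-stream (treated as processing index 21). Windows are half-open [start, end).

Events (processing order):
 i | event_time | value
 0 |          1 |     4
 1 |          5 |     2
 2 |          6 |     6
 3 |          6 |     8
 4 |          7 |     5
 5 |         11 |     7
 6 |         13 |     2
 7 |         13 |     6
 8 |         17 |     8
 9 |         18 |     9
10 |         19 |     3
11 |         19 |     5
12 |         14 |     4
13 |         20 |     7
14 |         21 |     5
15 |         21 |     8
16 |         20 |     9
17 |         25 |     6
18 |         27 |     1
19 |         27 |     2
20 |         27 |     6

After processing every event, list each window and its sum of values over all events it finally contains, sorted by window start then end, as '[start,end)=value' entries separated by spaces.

[0,10)=25 [5,15)=36 [10,20)=40 [15,25)=54 [20,30)=44 [25,35)=15

i=0 t=1 v=4: → [0,10); WM=−∞
i=1 t=5 v=2: → [5,15),[0,10); WM=−∞
i=2 t=6 v=6: → [5,15),[0,10); WM=5
i=3 t=6 v=8: → [5,15),[0,10); WM=5
i=4 t=7 v=5: → [5,15),[0,10); WM=5
i=5 t=11 v=7: → [10,20),[5,15); WM=10; [0,10) fires=25
i=6 t=13 v=2: → [10,20),[5,15); WM=10
i=7 t=13 v=6: → [10,20),[5,15); WM=10
i=8 t=17 v=8: → [15,25),[10,20); WM=16; [5,15) fires=36
i=9 t=18 v=9: → [15,25),[10,20); WM=16
i=10 t=19 v=3: → [15,25),[10,20); WM=16
i=11 t=19 v=5: → [15,25),[10,20); WM=18
i=12 t=14 v=4: DROP (t<18-0); WM=18
i=13 t=20 v=7: → [20,30),[15,25); WM=18
i=14 t=21 v=5: → [20,30),[15,25); WM=20; [10,20) fires=40
i=15 t=21 v=8: → [20,30),[15,25); WM=20
i=16 t=20 v=9: → [20,30),[15,25); WM=20
i=17 t=25 v=6: → [25,35),[20,30); WM=24
i=18 t=27 v=1: → [25,35),[20,30); WM=24
i=19 t=27 v=2: → [25,35),[20,30); WM=24
i=20 t=27 v=6: → [25,35),[20,30); WM=26; [15,25) fires=54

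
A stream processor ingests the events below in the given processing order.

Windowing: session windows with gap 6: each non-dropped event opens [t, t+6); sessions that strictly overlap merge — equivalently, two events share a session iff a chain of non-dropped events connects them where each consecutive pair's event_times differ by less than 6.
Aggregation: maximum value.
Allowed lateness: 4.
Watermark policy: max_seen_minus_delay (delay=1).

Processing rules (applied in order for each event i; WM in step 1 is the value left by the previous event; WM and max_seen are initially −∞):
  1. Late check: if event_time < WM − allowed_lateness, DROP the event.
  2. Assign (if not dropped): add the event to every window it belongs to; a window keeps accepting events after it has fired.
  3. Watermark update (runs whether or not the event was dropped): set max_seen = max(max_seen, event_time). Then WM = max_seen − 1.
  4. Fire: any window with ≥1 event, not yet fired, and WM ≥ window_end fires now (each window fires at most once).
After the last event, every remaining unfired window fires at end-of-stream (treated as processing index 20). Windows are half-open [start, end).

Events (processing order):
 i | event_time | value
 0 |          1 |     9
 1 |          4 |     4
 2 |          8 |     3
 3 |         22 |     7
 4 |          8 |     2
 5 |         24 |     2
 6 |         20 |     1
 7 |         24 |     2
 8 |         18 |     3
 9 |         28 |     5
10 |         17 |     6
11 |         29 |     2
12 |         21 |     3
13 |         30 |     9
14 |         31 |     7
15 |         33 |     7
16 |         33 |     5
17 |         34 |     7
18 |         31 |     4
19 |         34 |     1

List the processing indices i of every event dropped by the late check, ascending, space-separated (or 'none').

i=0 t=1 v=9: → [1,7); WM=0
i=1 t=4 v=4: → [1,10); WM=3
i=2 t=8 v=3: → [1,14); WM=7
i=3 t=22 v=7: → [22,28); WM=21
i=4 t=8 v=2: DROP (t<21-4); WM=21
i=5 t=24 v=2: → [22,30); WM=23
i=6 t=20 v=1: → [20,30); WM=23
i=7 t=24 v=2: → [20,30); WM=23
i=8 t=18 v=3: DROP (t<23-4); WM=23
i=9 t=28 v=5: → [20,34); WM=27
i=10 t=17 v=6: DROP (t<27-4); WM=27
i=11 t=29 v=2: → [20,35); WM=28
i=12 t=21 v=3: DROP (t<28-4); WM=28
i=13 t=30 v=9: → [20,36); WM=29
i=14 t=31 v=7: → [20,37); WM=30
i=15 t=33 v=7: → [20,39); WM=32
i=16 t=33 v=5: → [20,39); WM=32
i=17 t=34 v=7: → [20,40); WM=33
i=18 t=31 v=4: → [20,40); WM=33
i=19 t=34 v=1: → [20,40); WM=33

4 8 10 12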